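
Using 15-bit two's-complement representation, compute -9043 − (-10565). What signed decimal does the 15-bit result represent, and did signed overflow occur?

1522; no overflow

-9043 → 101110010101101
-10565 → 101011010111011
Subtract via negate-and-add: invert 101011010111011 + 1 = 010100101000101 (i.e. 10565).
  101110010101101
+ 010100101000101
= 000010111110010  (discard carry-out 1)
Result 000010111110010: MSB = 0 → value 1522.
Addends (after negating the subtrahend) have opposite signs, so signed overflow cannot occur.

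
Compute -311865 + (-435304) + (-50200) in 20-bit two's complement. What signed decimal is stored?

-311865 + (-435304) = -747169 → wraps to 301407 (01001001100101011111)
301407 + (-50200) = 251207 (00111101010101000111)

251207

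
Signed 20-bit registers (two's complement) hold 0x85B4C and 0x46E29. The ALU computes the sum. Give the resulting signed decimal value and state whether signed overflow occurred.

0x85B4C = 10000101101101001100 = -500916 (signed)
0x46E29 = 01000110111000101001 = 290345 (signed)
  10000101101101001100
+ 01000110111000101001
= 11001100100101110101
Result 11001100100101110101: MSB = 1 → 838005 − 1048576 = -210571.
Addends have opposite signs, so signed overflow cannot occur.

-210571; no overflow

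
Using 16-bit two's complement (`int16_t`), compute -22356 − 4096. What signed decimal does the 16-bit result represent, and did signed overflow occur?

-26452; no overflow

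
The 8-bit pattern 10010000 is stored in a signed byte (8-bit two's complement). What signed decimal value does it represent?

MSB is 1, so the value is negative.
Unsigned reading: 144. Subtract 2^8 = 256: 144 − 256 = -112.

-112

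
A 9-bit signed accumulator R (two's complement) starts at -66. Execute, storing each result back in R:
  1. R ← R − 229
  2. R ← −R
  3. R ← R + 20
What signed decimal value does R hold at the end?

Start: R = -66 = 110111110.
R = -66 − 229 = -295; wraps to 217 = 011011001
R = −(217) = -217 = 100100111
R = -217 + 20 = -197 = 100111011

-197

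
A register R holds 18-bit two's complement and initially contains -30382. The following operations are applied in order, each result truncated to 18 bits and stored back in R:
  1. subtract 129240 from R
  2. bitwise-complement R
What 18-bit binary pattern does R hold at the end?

Start: R = -30382 = 111000100101010010.
R = -30382 − 129240 = -159622; wraps to 102522 = 011001000001111010
R = NOT 011001000001111010 = 100110111110000101 = -102523

100110111110000101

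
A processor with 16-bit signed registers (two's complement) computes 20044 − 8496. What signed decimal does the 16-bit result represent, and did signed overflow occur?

11548; no overflow

20044 → 0100111001001100
8496 → 0010000100110000
Subtract via negate-and-add: invert 0010000100110000 + 1 = 1101111011010000 (i.e. -8496).
  0100111001001100
+ 1101111011010000
= 0010110100011100  (discard carry-out 1)
Result 0010110100011100: MSB = 0 → value 11548.
Addends (after negating the subtrahend) have opposite signs, so signed overflow cannot occur.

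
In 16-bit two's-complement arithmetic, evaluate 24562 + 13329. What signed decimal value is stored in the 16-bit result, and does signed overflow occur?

24562 → 0101111111110010
13329 → 0011010000010001
  0101111111110010
+ 0011010000010001
= 1001010000000011
Result 1001010000000011: MSB = 1 → 37891 − 65536 = -27645.
Both addends are non-negative but the stored result is negative: signed overflow. The true value 24562 + 13329 = 37891 lies outside [-32768, 32767].

-27645; overflow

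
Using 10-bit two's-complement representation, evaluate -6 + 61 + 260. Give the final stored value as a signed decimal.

315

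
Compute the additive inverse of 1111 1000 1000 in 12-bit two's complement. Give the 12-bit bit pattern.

Invert: 000001110111. Add 1: 000001111000.
Check: 111110001000 = -120, 000001111000 = 120.

000001111000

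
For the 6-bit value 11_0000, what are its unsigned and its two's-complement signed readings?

unsigned = 48, signed = -16

Unsigned: 110000 = 48.
Signed: MSB=1 → 48 − 64 = -16.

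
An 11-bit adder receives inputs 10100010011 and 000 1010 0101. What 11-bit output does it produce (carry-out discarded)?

  10100010011
+ 00010100101
= 10110111000

10110111000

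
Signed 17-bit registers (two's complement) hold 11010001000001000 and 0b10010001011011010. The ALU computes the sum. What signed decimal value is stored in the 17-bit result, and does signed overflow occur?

50402; overflow

11010001000001000 = -24056 (signed)
0b10010001011011010 → 10010001011011010 = -56614 (signed)
  11010001000001000
+ 10010001011011010
= 01100010011100010  (discard carry-out 1)
Result 01100010011100010: MSB = 0 → value 50402.
Both addends are negative but the stored result is non-negative: signed overflow. The true value -24056 + (-56614) = -80670 lies outside [-65536, 65535].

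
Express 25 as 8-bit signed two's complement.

00011001

25 is non-negative, so write it directly in 8 bits: 00011001.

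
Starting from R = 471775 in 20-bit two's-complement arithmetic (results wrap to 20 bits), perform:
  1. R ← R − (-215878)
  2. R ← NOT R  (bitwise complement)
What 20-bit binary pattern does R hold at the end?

01011000000111011010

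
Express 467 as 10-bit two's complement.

467 is non-negative, so write it directly in 10 bits: 0111010011.

0111010011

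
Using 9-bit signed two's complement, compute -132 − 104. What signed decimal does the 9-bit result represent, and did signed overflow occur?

-132 → 101111100
104 → 001101000
Subtract via negate-and-add: invert 001101000 + 1 = 110011000 (i.e. -104).
  101111100
+ 110011000
= 100010100  (discard carry-out 1)
Result 100010100: MSB = 1 → 276 − 512 = -236.
Both addends (after negating the subtrahend) are negative and so is the stored result: no signed overflow.

-236; no overflow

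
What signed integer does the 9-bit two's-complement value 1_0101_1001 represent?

-167

MSB is 1, so the value is negative.
Invert: 010100110. Add 1: 010100111 = 167. So the value is −167.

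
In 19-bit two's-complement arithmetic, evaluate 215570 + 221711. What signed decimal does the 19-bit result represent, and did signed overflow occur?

215570 → 0110100101000010010
221711 → 0110110001000001111
  0110100101000010010
+ 0110110001000001111
= 1101010110000100001
Result 1101010110000100001: MSB = 1 → 437281 − 524288 = -87007.
Both addends are non-negative but the stored result is negative: signed overflow. The true value 215570 + 221711 = 437281 lies outside [-262144, 262143].

-87007; overflow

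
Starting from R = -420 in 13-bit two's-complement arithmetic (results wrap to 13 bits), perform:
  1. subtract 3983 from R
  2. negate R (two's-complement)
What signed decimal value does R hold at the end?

-3789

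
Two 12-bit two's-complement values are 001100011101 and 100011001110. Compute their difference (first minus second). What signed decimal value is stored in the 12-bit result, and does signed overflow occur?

-1457; overflow

001100011101 = 797 (signed)
100011001110 = -1842 (signed)
Subtract via negate-and-add: invert 100011001110 + 1 = 011100110010 (i.e. 1842).
  001100011101
+ 011100110010
= 101001001111
Result 101001001111: MSB = 1 → 2639 − 4096 = -1457.
Both addends (after negating the subtrahend) are non-negative but the stored result is negative: signed overflow. The true value 797 − (-1842) = 2639 lies outside [-2048, 2047].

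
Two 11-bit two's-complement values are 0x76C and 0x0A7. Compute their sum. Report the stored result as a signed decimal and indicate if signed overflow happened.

0x76C = 11101101100 = -148 (signed)
0x0A7 = 00010100111 = 167 (signed)
  11101101100
+ 00010100111
= 00000010011  (discard carry-out 1)
Result 00000010011: MSB = 0 → value 19.
Addends have opposite signs, so signed overflow cannot occur.

19; no overflow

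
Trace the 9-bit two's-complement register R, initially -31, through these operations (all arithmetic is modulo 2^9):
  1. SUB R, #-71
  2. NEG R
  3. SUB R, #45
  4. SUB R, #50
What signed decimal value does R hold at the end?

-135

Start: R = -31 = 111100001.
R = -31 − (-71) = 40 = 000101000
R = −(40) = -40 = 111011000
R = -40 − 45 = -85 = 110101011
R = -85 − 50 = -135 = 101111001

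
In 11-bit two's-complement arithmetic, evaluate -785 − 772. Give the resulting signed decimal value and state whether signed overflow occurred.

491; overflow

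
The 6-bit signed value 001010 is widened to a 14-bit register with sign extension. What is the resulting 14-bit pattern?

00000000001010

MSB of 001010 is 0; replicate it into the new high bits.
00000000|001010 → 00000000001010 (still 10).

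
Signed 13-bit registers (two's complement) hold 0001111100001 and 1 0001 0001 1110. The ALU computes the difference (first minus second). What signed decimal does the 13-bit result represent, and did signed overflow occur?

0001111100001 = 993 (signed)
1 0001 0001 1110 → 1000100011110 = -3810 (signed)
Subtract via negate-and-add: invert 1000100011110 + 1 = 0111011100010 (i.e. 3810).
  0001111100001
+ 0111011100010
= 1001011000011
Result 1001011000011: MSB = 1 → 4803 − 8192 = -3389.
Both addends (after negating the subtrahend) are non-negative but the stored result is negative: signed overflow. The true value 993 − (-3810) = 4803 lies outside [-4096, 4095].

-3389; overflow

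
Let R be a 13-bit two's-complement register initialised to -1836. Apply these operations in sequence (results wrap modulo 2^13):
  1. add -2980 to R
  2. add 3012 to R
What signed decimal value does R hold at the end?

Start: R = -1836 = 1100011010100.
R = -1836 + (-2980) = -4816; wraps to 3376 = 0110100110000
R = 3376 + 3012 = 6388; wraps to -1804 = 1100011110100

-1804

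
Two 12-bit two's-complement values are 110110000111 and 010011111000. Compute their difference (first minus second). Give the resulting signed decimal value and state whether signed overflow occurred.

110110000111 = -633 (signed)
010011111000 = 1272 (signed)
Subtract via negate-and-add: invert 010011111000 + 1 = 101100001000 (i.e. -1272).
  110110000111
+ 101100001000
= 100010001111  (discard carry-out 1)
Result 100010001111: MSB = 1 → 2191 − 4096 = -1905.
Both addends (after negating the subtrahend) are negative and so is the stored result: no signed overflow.

-1905; no overflow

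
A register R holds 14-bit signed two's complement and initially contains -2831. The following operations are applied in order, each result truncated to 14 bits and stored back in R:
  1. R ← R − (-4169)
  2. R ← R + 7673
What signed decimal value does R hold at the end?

-7373

Start: R = -2831 = 11010011110001.
R = -2831 − (-4169) = 1338 = 00010100111010
R = 1338 + 7673 = 9011; wraps to -7373 = 10001100110011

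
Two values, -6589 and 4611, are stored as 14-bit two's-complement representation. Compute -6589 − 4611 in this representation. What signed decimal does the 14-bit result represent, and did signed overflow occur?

-6589 → 10011001000011
4611 → 01001000000011
Subtract via negate-and-add: invert 01001000000011 + 1 = 10110111111101 (i.e. -4611).
  10011001000011
+ 10110111111101
= 01010001000000  (discard carry-out 1)
Result 01010001000000: MSB = 0 → value 5184.
Both addends (after negating the subtrahend) are negative but the stored result is non-negative: signed overflow. The true value -6589 − 4611 = -11200 lies outside [-8192, 8191].

5184; overflow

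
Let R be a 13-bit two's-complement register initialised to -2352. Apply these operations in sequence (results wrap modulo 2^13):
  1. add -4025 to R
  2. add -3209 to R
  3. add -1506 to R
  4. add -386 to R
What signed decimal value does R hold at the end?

Start: R = -2352 = 1011011010000.
R = -2352 + (-4025) = -6377; wraps to 1815 = 0011100010111
R = 1815 + (-3209) = -1394 = 1101010001110
R = -1394 + (-1506) = -2900 = 1010010101100
R = -2900 + (-386) = -3286 = 1001100101010

-3286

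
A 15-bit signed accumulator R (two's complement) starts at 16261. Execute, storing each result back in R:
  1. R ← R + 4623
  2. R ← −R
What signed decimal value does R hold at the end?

11884

Start: R = 16261 = 011111110000101.
R = 16261 + 4623 = 20884; wraps to -11884 = 101000110010100
R = −(-11884) = 11884 = 010111001101100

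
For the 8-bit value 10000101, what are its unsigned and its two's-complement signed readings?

Unsigned: 10000101 = 133.
Signed: MSB=1 → 133 − 256 = -123.

unsigned = 133, signed = -123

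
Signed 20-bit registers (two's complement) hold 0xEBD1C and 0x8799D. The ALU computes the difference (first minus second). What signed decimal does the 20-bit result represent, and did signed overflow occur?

0xEBD1C = 11101011110100011100 = -82660 (signed)
0x8799D = 10000111100110011101 = -493155 (signed)
Subtract via negate-and-add: invert 10000111100110011101 + 1 = 01111000011001100011 (i.e. 493155).
  11101011110100011100
+ 01111000011001100011
= 01100100001101111111  (discard carry-out 1)
Result 01100100001101111111: MSB = 0 → value 410495.
Addends (after negating the subtrahend) have opposite signs, so signed overflow cannot occur.

410495; no overflow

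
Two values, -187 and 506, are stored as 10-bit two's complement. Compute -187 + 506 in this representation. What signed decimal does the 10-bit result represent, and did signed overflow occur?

-187 → 1101000101
506 → 0111111010
  1101000101
+ 0111111010
= 0100111111  (discard carry-out 1)
Result 0100111111: MSB = 0 → value 319.
Addends have opposite signs, so signed overflow cannot occur.

319; no overflow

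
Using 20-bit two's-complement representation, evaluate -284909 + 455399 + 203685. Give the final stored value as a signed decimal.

374175

-284909 + 455399 = 170490 (00101001100111111010)
170490 + 203685 = 374175 (01011011010110011111)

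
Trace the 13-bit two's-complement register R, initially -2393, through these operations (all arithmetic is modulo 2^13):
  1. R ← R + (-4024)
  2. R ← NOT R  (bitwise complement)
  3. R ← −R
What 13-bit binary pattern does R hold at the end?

0011011110000

Start: R = -2393 = 1011010100111.
R = -2393 + (-4024) = -6417; wraps to 1775 = 0011011101111
R = NOT 0011011101111 = 1100100010000 = -1776
R = −(-1776) = 1776 = 0011011110000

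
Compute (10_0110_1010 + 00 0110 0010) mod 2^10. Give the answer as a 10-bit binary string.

  1001101010
+ 0001100010
= 1011001100

1011001100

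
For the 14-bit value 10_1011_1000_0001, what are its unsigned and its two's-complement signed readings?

unsigned = 11137, signed = -5247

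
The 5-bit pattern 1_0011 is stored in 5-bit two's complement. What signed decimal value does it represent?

-13

MSB is 1, so the value is negative.
Invert: 01100. Add 1: 01101 = 13. So the value is −13.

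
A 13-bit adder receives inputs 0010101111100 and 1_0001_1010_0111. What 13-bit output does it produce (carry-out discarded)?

1011100100011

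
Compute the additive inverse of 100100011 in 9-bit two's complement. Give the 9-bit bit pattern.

011011101

Invert: 011011100. Add 1: 011011101.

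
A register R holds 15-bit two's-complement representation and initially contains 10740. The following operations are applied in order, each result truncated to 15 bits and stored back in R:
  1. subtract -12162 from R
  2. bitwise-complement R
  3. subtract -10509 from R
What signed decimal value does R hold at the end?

Start: R = 10740 = 010100111110100.
R = 10740 − (-12162) = 22902; wraps to -9866 = 101100101110110
R = NOT 101100101110110 = 010011010001001 = 9865
R = 9865 − (-10509) = 20374; wraps to -12394 = 100111110010110

-12394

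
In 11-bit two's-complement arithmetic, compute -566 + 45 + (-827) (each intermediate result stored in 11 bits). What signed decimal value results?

700

-566 + 45 = -521 (10111110111)
-521 + (-827) = -1348 → wraps to 700 (01010111100)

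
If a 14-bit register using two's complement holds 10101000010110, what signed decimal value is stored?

-5610

MSB is 1, so the value is negative.
Invert: 01010111101001. Add 1: 01010111101010 = 5610. So the value is −5610.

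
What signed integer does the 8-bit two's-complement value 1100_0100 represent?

MSB is 1, so the value is negative.
Unsigned reading: 196. Subtract 2^8 = 256: 196 − 256 = -60.

-60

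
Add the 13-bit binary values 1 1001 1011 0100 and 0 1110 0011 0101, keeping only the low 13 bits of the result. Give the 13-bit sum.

  1100110110100
+ 0111000110101
= 0011111101001  (discard carry-out 1)

0011111101001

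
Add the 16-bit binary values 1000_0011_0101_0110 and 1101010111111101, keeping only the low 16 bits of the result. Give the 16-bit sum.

0101100101010011

  1000001101010110
+ 1101010111111101
= 0101100101010011  (discard carry-out 1)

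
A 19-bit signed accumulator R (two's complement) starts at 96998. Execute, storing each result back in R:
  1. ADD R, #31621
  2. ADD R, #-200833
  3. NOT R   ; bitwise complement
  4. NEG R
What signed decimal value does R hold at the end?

-72213

Start: R = 96998 = 0010111101011100110.
R = 96998 + 31621 = 128619 = 0011111011001101011
R = 128619 + (-200833) = -72214 = 1101110010111101010
R = NOT 1101110010111101010 = 0010001101000010101 = 72213
R = −(72213) = -72213 = 1101110010111101011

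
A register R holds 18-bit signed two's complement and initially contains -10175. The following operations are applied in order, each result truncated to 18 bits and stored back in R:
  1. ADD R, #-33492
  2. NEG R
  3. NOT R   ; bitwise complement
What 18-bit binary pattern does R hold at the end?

Start: R = -10175 = 111101100001000001.
R = -10175 + (-33492) = -43667 = 110101010101101101
R = −(-43667) = 43667 = 001010101010010011
R = NOT 001010101010010011 = 110101010101101100 = -43668

110101010101101100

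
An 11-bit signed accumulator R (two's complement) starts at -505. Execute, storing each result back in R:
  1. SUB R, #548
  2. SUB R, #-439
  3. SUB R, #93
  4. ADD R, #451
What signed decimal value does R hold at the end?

-256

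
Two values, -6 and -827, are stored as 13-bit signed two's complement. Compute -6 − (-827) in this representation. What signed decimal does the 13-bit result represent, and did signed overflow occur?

-6 → 1111111111010
-827 → 1110011000101
Subtract via negate-and-add: invert 1110011000101 + 1 = 0001100111011 (i.e. 827).
  1111111111010
+ 0001100111011
= 0001100110101  (discard carry-out 1)
Result 0001100110101: MSB = 0 → value 821.
Addends (after negating the subtrahend) have opposite signs, so signed overflow cannot occur.

821; no overflow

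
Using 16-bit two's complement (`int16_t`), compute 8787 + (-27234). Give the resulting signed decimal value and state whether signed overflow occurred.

8787 → 0010001001010011
-27234 → 1001010110011110
  0010001001010011
+ 1001010110011110
= 1011011111110001
Result 1011011111110001: MSB = 1 → 47089 − 65536 = -18447.
Addends have opposite signs, so signed overflow cannot occur.

-18447; no overflow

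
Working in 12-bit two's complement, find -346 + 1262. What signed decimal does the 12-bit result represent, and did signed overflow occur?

916; no overflow

-346 → 111010100110
1262 → 010011101110
  111010100110
+ 010011101110
= 001110010100  (discard carry-out 1)
Result 001110010100: MSB = 0 → value 916.
Addends have opposite signs, so signed overflow cannot occur.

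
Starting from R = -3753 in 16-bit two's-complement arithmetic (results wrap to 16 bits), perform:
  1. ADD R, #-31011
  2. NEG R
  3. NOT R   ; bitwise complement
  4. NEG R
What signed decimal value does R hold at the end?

Start: R = -3753 = 1111000101010111.
R = -3753 + (-31011) = -34764; wraps to 30772 = 0111100000110100
R = −(30772) = -30772 = 1000011111001100
R = NOT 1000011111001100 = 0111100000110011 = 30771
R = −(30771) = -30771 = 1000011111001101

-30771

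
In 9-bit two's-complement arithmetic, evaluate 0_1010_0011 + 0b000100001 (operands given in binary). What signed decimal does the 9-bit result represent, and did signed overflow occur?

0_1010_0011 → 010100011 = 163 (signed)
0b000100001 → 000100001 = 33 (signed)
  010100011
+ 000100001
= 011000100
Result 011000100: MSB = 0 → value 196.
Both addends are non-negative and so is the stored result: no signed overflow.

196; no overflow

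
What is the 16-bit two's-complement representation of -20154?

1011000101000110

|-20154| = 20154 = 0100111010111010 in 16 bits.
Invert the bits: 1011000101000101. Add 1: 1011000101000110.
Check: 1011000101000110 reads as 45382 − 65536 = -20154.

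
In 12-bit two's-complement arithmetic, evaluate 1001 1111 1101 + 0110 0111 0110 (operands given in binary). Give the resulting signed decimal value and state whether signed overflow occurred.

115; no overflow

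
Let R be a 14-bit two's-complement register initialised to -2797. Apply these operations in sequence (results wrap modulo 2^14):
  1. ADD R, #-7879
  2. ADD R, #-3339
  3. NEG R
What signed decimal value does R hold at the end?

-2369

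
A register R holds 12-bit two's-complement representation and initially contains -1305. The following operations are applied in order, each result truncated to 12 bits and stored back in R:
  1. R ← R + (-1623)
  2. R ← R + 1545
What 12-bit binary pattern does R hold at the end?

101010011001

Start: R = -1305 = 101011100111.
R = -1305 + (-1623) = -2928; wraps to 1168 = 010010010000
R = 1168 + 1545 = 2713; wraps to -1383 = 101010011001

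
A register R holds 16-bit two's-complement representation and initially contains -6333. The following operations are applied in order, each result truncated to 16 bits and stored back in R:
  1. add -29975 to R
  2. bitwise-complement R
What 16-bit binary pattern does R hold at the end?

Start: R = -6333 = 1110011101000011.
R = -6333 + (-29975) = -36308; wraps to 29228 = 0111001000101100
R = NOT 0111001000101100 = 1000110111010011 = -29229

1000110111010011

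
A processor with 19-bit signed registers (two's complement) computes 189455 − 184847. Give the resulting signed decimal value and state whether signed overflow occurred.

4608; no overflow

189455 → 0101110010000001111
184847 → 0101101001000001111
Subtract via negate-and-add: invert 0101101001000001111 + 1 = 1010010110111110001 (i.e. -184847).
  0101110010000001111
+ 1010010110111110001
= 0000001001000000000  (discard carry-out 1)
Result 0000001001000000000: MSB = 0 → value 4608.
Addends (after negating the subtrahend) have opposite signs, so signed overflow cannot occur.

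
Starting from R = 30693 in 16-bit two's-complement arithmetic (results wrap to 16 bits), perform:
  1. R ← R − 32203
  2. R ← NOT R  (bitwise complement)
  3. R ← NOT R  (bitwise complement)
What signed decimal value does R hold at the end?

-1510

Start: R = 30693 = 0111011111100101.
R = 30693 − 32203 = -1510 = 1111101000011010
R = NOT 1111101000011010 = 0000010111100101 = 1509
R = NOT 0000010111100101 = 1111101000011010 = -1510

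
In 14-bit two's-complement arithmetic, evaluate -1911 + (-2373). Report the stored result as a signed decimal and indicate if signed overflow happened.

-1911 → 11100010001001
-2373 → 11011010111011
  11100010001001
+ 11011010111011
= 10111101000100  (discard carry-out 1)
Result 10111101000100: MSB = 1 → 12100 − 16384 = -4284.
Both addends are negative and so is the stored result: no signed overflow.

-4284; no overflow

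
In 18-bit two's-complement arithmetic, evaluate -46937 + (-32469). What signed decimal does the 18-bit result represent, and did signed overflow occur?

-79406; no overflow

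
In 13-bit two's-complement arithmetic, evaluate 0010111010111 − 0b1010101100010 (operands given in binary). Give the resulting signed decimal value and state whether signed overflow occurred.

-3979; overflow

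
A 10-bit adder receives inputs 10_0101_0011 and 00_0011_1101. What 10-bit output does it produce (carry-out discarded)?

1010010000

  1001010011
+ 0000111101
= 1010010000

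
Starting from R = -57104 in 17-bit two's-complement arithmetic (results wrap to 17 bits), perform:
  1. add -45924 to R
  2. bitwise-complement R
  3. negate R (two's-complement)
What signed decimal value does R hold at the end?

Start: R = -57104 = 10010000011110000.
R = -57104 + (-45924) = -103028; wraps to 28044 = 00110110110001100
R = NOT 00110110110001100 = 11001001001110011 = -28045
R = −(-28045) = 28045 = 00110110110001101

28045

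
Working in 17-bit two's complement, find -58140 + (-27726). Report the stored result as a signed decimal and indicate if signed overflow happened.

45206; overflow

-58140 → 10001110011100100
-27726 → 11001001110110010
  10001110011100100
+ 11001001110110010
= 01011000010010110  (discard carry-out 1)
Result 01011000010010110: MSB = 0 → value 45206.
Both addends are negative but the stored result is non-negative: signed overflow. The true value -58140 + (-27726) = -85866 lies outside [-65536, 65535].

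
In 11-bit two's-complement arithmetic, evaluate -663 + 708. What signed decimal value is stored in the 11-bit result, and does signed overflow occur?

-663 → 10101101001
708 → 01011000100
  10101101001
+ 01011000100
= 00000101101  (discard carry-out 1)
Result 00000101101: MSB = 0 → value 45.
Addends have opposite signs, so signed overflow cannot occur.

45; no overflow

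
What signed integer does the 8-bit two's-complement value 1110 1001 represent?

MSB is 1, so the value is negative.
Unsigned reading: 233. Subtract 2^8 = 256: 233 − 256 = -23.

-23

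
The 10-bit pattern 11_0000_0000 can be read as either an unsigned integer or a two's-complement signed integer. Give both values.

unsigned = 768, signed = -256

Unsigned: 1100000000 = 768.
Signed: MSB=1 → 768 − 1024 = -256.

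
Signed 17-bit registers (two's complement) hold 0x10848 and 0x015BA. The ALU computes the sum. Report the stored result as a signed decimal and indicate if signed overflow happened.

0x10848 = 10000100001001000 = -63416 (signed)
0x015BA = 00001010110111010 = 5562 (signed)
  10000100001001000
+ 00001010110111010
= 10001111000000010
Result 10001111000000010: MSB = 1 → 73218 − 131072 = -57854.
Addends have opposite signs, so signed overflow cannot occur.

-57854; no overflow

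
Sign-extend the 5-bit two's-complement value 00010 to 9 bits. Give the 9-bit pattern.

000000010

MSB of 00010 is 0; replicate it into the new high bits.
0000|00010 → 000000010 (still 2).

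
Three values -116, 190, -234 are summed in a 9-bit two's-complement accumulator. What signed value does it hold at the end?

-160

-116 + 190 = 74 (001001010)
74 + (-234) = -160 (101100000)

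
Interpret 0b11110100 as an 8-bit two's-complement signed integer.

MSB is 1, so the value is negative.
Unsigned reading: 244. Subtract 2^8 = 256: 244 − 256 = -12.

-12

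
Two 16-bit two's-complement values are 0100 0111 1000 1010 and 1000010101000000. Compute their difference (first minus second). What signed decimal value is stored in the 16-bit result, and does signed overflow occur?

-15798; overflow

0100 0111 1000 1010 → 0100011110001010 = 18314 (signed)
1000010101000000 = -31424 (signed)
Subtract via negate-and-add: invert 1000010101000000 + 1 = 0111101011000000 (i.e. 31424).
  0100011110001010
+ 0111101011000000
= 1100001001001010
Result 1100001001001010: MSB = 1 → 49738 − 65536 = -15798.
Both addends (after negating the subtrahend) are non-negative but the stored result is negative: signed overflow. The true value 18314 − (-31424) = 49738 lies outside [-32768, 32767].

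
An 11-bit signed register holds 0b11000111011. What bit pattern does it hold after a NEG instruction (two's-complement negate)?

Invert: 00111000100. Add 1: 00111000101.
Check: 11000111011 = -453, 00111000101 = 453.

00111000101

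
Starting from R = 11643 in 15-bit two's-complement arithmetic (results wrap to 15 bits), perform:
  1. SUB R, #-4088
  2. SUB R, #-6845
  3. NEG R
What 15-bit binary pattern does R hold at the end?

010011111010000

Start: R = 11643 = 010110101111011.
R = 11643 − (-4088) = 15731 = 011110101110011
R = 15731 − (-6845) = 22576; wraps to -10192 = 101100000110000
R = −(-10192) = 10192 = 010011111010000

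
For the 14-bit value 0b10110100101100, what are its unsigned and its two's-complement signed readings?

Unsigned: 10110100101100 = 11564.
Signed: MSB=1 → 11564 − 16384 = -4820.

unsigned = 11564, signed = -4820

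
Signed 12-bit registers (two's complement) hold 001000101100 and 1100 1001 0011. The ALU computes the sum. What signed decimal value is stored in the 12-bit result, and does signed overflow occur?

-321; no overflow

001000101100 = 556 (signed)
1100 1001 0011 → 110010010011 = -877 (signed)
  001000101100
+ 110010010011
= 111010111111
Result 111010111111: MSB = 1 → 3775 − 4096 = -321.
Addends have opposite signs, so signed overflow cannot occur.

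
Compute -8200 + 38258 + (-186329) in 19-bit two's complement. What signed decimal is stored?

-8200 + 38258 = 30058 (0000111010101101010)
30058 + (-186329) = -156271 (1011001110110010001)

-156271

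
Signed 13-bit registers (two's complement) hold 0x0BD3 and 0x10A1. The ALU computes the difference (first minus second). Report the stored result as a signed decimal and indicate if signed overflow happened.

0x0BD3 = 0101111010011 = 3027 (signed)
0x10A1 = 1000010100001 = -3935 (signed)
Subtract via negate-and-add: invert 1000010100001 + 1 = 0111101011111 (i.e. 3935).
  0101111010011
+ 0111101011111
= 1101100110010
Result 1101100110010: MSB = 1 → 6962 − 8192 = -1230.
Both addends (after negating the subtrahend) are non-negative but the stored result is negative: signed overflow. The true value 3027 − (-3935) = 6962 lies outside [-4096, 4095].

-1230; overflow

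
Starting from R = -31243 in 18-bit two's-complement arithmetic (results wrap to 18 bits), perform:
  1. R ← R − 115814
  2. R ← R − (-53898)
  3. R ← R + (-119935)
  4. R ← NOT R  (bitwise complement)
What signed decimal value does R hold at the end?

Start: R = -31243 = 111000010111110101.
R = -31243 − 115814 = -147057; wraps to 115087 = 011100000110001111
R = 115087 − (-53898) = 168985; wraps to -93159 = 101001010000011001
R = -93159 + (-119935) = -213094; wraps to 49050 = 001011111110011010
R = NOT 001011111110011010 = 110100000001100101 = -49051

-49051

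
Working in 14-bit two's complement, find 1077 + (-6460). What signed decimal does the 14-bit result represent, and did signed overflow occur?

-5383; no overflow

1077 → 00010000110101
-6460 → 10011011000100
  00010000110101
+ 10011011000100
= 10101011111001
Result 10101011111001: MSB = 1 → 11001 − 16384 = -5383.
Addends have opposite signs, so signed overflow cannot occur.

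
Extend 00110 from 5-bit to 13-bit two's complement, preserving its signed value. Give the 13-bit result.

0000000000110

MSB of 00110 is 0; replicate it into the new high bits.
00000000|00110 → 0000000000110 (still 6).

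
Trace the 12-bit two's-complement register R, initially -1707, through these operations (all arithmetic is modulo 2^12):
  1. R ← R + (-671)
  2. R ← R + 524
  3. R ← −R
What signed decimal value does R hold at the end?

Start: R = -1707 = 100101010101.
R = -1707 + (-671) = -2378; wraps to 1718 = 011010110110
R = 1718 + 524 = 2242; wraps to -1854 = 100011000010
R = −(-1854) = 1854 = 011100111110

1854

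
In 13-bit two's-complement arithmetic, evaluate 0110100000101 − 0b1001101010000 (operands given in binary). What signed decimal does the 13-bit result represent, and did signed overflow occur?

-1611; overflow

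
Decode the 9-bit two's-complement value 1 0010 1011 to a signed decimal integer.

-213

MSB is 1, so the value is negative.
Invert: 011010100. Add 1: 011010101 = 213. So the value is −213.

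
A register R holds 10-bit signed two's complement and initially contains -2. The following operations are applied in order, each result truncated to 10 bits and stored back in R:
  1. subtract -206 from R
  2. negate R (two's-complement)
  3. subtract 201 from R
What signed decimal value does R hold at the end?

-405

Start: R = -2 = 1111111110.
R = -2 − (-206) = 204 = 0011001100
R = −(204) = -204 = 1100110100
R = -204 − 201 = -405 = 1001101011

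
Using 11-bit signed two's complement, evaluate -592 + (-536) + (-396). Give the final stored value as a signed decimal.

-592 + (-536) = -1128 → wraps to 920 (01110011000)
920 + (-396) = 524 (01000001100)

524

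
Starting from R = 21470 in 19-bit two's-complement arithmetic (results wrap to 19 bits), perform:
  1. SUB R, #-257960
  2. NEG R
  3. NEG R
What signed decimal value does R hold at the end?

Start: R = 21470 = 0000101001111011110.
R = 21470 − (-257960) = 279430; wraps to -244858 = 1000100001110000110
R = −(-244858) = 244858 = 0111011110001111010
R = −(244858) = -244858 = 1000100001110000110

-244858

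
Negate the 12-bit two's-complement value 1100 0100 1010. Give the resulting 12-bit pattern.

001110110110

Invert: 001110110101. Add 1: 001110110110.
Check: 110001001010 = -950, 001110110110 = 950.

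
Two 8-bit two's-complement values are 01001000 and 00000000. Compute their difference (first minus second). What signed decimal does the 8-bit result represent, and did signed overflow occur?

72; no overflow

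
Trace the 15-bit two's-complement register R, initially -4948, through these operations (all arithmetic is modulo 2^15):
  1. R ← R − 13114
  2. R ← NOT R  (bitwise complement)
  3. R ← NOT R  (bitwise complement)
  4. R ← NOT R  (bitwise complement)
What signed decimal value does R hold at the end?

Start: R = -4948 = 110110010101100.
R = -4948 − 13114 = -18062; wraps to 14706 = 011100101110010
R = NOT 011100101110010 = 100011010001101 = -14707
R = NOT 100011010001101 = 011100101110010 = 14706
R = NOT 011100101110010 = 100011010001101 = -14707

-14707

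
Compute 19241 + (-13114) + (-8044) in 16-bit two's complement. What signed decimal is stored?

19241 + (-13114) = 6127 (0001011111101111)
6127 + (-8044) = -1917 (1111100010000011)

-1917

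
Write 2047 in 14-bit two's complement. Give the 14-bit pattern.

2047 is non-negative, so write it directly in 14 bits: 00011111111111.

00011111111111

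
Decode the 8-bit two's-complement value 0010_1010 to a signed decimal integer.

MSB is 0, so the value is non-negative: 00101010 = 42.

42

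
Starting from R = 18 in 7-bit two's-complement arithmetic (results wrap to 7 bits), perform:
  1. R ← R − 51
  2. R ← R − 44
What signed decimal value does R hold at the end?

51

Start: R = 18 = 0010010.
R = 18 − 51 = -33 = 1011111
R = -33 − 44 = -77; wraps to 51 = 0110011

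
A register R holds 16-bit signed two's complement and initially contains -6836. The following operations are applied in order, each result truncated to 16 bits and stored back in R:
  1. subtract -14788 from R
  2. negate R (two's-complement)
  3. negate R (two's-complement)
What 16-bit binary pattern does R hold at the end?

0001111100010000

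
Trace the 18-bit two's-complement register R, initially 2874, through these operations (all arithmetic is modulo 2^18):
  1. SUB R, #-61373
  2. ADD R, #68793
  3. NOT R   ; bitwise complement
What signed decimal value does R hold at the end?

Start: R = 2874 = 000000101100111010.
R = 2874 − (-61373) = 64247 = 001111101011110111
R = 64247 + 68793 = 133040; wraps to -129104 = 100000011110110000
R = NOT 100000011110110000 = 011111100001001111 = 129103

129103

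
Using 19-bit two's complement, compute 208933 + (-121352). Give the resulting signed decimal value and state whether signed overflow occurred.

208933 → 0110011000000100101
-121352 → 1100010010111111000
  0110011000000100101
+ 1100010010111111000
= 0010101011000011101  (discard carry-out 1)
Result 0010101011000011101: MSB = 0 → value 87581.
Addends have opposite signs, so signed overflow cannot occur.

87581; no overflow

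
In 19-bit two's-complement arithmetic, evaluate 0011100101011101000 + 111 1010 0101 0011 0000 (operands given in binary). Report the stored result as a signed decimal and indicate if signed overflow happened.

94232; no overflow

0011100101011101000 = 117480 (signed)
111 1010 0101 0011 0000 → 1111010010100110000 = -23248 (signed)
  0011100101011101000
+ 1111010010100110000
= 0010111000000011000  (discard carry-out 1)
Result 0010111000000011000: MSB = 0 → value 94232.
Addends have opposite signs, so signed overflow cannot occur.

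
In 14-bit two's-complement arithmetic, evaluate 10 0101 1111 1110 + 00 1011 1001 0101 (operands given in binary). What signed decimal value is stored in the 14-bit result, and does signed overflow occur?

10 0101 1111 1110 → 10010111111110 = -6658 (signed)
00 1011 1001 0101 → 00101110010101 = 2965 (signed)
  10010111111110
+ 00101110010101
= 11000110010011
Result 11000110010011: MSB = 1 → 12691 − 16384 = -3693.
Addends have opposite signs, so signed overflow cannot occur.

-3693; no overflow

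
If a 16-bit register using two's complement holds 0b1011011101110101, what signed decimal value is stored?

-18571

MSB is 1, so the value is negative.
Invert: 0100100010001010. Add 1: 0100100010001011 = 18571. So the value is −18571.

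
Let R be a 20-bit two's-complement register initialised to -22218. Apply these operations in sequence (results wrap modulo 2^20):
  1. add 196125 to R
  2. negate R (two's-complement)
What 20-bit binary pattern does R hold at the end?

11010101100010101101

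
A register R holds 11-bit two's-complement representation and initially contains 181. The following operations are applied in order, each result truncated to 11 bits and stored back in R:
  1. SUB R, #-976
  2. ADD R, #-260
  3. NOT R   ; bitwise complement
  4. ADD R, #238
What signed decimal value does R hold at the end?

Start: R = 181 = 00010110101.
R = 181 − (-976) = 1157; wraps to -891 = 10010000101
R = -891 + (-260) = -1151; wraps to 897 = 01110000001
R = NOT 01110000001 = 10001111110 = -898
R = -898 + 238 = -660 = 10101101100

-660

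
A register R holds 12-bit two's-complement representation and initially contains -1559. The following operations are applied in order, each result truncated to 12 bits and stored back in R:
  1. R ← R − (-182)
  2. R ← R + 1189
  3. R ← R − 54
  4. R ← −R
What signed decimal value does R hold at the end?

Start: R = -1559 = 100111101001.
R = -1559 − (-182) = -1377 = 101010011111
R = -1377 + 1189 = -188 = 111101000100
R = -188 − 54 = -242 = 111100001110
R = −(-242) = 242 = 000011110010

242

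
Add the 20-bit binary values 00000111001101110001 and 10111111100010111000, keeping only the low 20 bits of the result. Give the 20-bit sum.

11000110110000101001

  00000111001101110001
+ 10111111100010111000
= 11000110110000101001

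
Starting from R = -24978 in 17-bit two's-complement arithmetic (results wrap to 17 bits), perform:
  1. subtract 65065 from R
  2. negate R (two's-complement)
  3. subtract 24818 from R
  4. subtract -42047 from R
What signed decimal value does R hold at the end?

Start: R = -24978 = 11001111001101110.
R = -24978 − 65065 = -90043; wraps to 41029 = 01010000001000101
R = −(41029) = -41029 = 10101111110111011
R = -41029 − 24818 = -65847; wraps to 65225 = 01111111011001001
R = 65225 − (-42047) = 107272; wraps to -23800 = 11010001100001000

-23800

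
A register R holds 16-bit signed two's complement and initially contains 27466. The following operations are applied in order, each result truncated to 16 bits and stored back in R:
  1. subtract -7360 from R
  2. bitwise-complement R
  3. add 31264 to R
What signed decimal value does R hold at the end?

-3563

Start: R = 27466 = 0110101101001010.
R = 27466 − (-7360) = 34826; wraps to -30710 = 1000100000001010
R = NOT 1000100000001010 = 0111011111110101 = 30709
R = 30709 + 31264 = 61973; wraps to -3563 = 1111001000010101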